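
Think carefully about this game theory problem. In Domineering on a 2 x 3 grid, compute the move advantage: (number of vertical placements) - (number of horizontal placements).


Board is 2 x 3 (rows x cols).
Left (vertical) placements: (rows-1) * cols = 1 * 3 = 3
Right (horizontal) placements: rows * (cols-1) = 2 * 2 = 4
Advantage = Left - Right = 3 - 4 = -1

-1


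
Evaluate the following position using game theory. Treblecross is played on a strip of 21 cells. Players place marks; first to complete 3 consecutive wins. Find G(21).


Treblecross: place X on empty cells; 3-in-a-row wins.
Playing within two cells of an existing X lets the opponent win at once, so sensible play treats the cells i-2..i+2 around each X as dead. The player left with no safe cell loses, so this is a normal-play take-away game on strips of safe cells.
Placing X at cell i (0-indexed) of a strip of k safe cells leaves independent strips of sizes max(0, i-2) and max(0, k-i-3). Hence G(k) = mex{ G(max(0,i-2)) XOR G(max(0,k-i-3)) : 0 <= i < k }, with G(0) = 0.
G(1): splits (0,0):0^0=0 -> mex({0}) = 1
G(2): splits (0,0):0^0=0 -> mex({0}) = 1
G(3): splits (0,0):0^0=0 -> mex({0}) = 1
G(4): splits (0,1):0^1=1 (0,0):0^0=0 -> mex({0, 1}) = 2
G(5): splits (0,2):0^1=1 (0,1):0^1=1 (0,0):0^0=0 -> mex({0, 1}) = 2
G(6) = mex({1}) = 0
G(7) = mex({0, 1, 2}) = 3
G(8) = mex({0, 1, 2}) = 3
G(9) = mex({0, 2}) = 1
G(10) = mex({0, 2, 3}) = 1
G(11) = mex({0, 3}) = 1
G(12) = mex({1, 3}) = 0
G(13) = mex({0, 1, 2, 3}) = 4
G(14) = mex({0, 1, 2}) = 3
G(15) = mex({0, 1, 2}) = 3
G(16) = mex({0, 1, 2, 4}) = 3
G(17) = mex({0, 1, 3, 4}) = 2
G(18) = mex({0, 1, 3, 4}) = 2
G(19) = mex({0, 1, 3, 5}) = 2
G(20) = mex({0, 1, 2, 3, 5}) = 4
G(21) = mex({0, 1, 2, 3, 5}) = 4
Therefore G(21) = 4.

4


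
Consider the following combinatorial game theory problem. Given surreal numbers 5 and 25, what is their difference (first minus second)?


x = 5, y = 25
x - y = 5 - 25 = -20

-20


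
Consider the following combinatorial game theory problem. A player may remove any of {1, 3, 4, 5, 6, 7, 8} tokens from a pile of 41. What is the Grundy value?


The subtraction set is S = {1, 3, 4, 5, 6, 7, 8}.
G(k) = mex{ G(k - s) : s in S, s <= k }. We compute iteratively: G(0) = 0.
G(1) = mex({0}) = 1
G(2) = mex({1}) = 0
G(3) = mex({0}) = 1
G(4) = mex({0, 1}) = 2
G(5) = mex({0, 1, 2}) = 3
G(6) = mex({0, 1, 3}) = 2
G(7) = mex({0, 1, 2}) = 3
G(8) = mex({0, 1, 2, 3}) = 4
G(9) = mex({0, 1, 2, 3, 4}) = 5
G(10) = mex({0, 1, 2, 3, 5}) = 4
G(11) = mex({1, 2, 3, 4}) = 0
G(12) = mex({0, 2, 3, 4, 5}) = 1
G(13) = mex({1, 2, 3, 4, 5}) = 0
G(14) = mex({0, 2, 3, 4, 5}) = 1
G(15) = mex({0, 1, 3, 4, 5}) = 2
G(16) = mex({0, 1, 2, 4, 5}) = 3
G(17) = mex({0, 1, 3, 4, 5}) = 2
G(18) = mex({0, 1, 2, 4}) = 3
Observe that G(11)..G(18) = 0, 1, 0, 1, 2, 3, 2, 3 repeats G(0)..G(7) = 0, 1, 0, 1, 2, 3, 2, 3.
For k >= max(S) = 8, G(k) is determined by the previous 8 values G(k-8)..G(k-1); a window of 8 consecutive values has recurred shifted by 11, so by induction G(k + 11) = G(k) for all k >= 0: the sequence is periodic from the start with period 11.
One period: G(0..10) = 0, 1, 0, 1, 2, 3, 2, 3, 4, 5, 4.
41 mod 11 = 8, so G(41) = G(8) = 4.

4


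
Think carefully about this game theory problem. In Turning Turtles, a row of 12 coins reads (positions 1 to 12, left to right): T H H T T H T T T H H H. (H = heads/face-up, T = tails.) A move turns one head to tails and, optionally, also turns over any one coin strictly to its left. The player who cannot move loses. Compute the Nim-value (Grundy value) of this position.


Coins: T H H T T H T T T H H H
Key fact: a single head at position k behaves exactly like a Nim heap of size k (turning it to T and optionally flipping a coin at j < k corresponds to moving the heap from k to j, or to 0), and heads combine as a disjunctive sum (two heads at the same place would cancel, matching j XOR j = 0). So the Nim-value is the XOR of the 1-indexed positions of the heads.
Face-up positions (1-indexed): [2, 3, 6, 10, 11, 12]
XOR 0 with 2: 0 XOR 2 = 2
XOR 2 with 3: 2 XOR 3 = 1
XOR 1 with 6: 1 XOR 6 = 7
XOR 7 with 10: 7 XOR 10 = 13
XOR 13 with 11: 13 XOR 11 = 6
XOR 6 with 12: 6 XOR 12 = 10
Nim-value = 10

10


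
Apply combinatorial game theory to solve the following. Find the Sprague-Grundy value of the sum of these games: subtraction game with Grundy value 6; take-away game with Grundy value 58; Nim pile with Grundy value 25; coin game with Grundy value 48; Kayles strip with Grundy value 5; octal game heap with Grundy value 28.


By the Sprague-Grundy theorem, the Grundy value of a sum of games is the XOR of individual Grundy values.
subtraction game: Grundy value = 6. Running XOR: 0 XOR 6 = 6
take-away game: Grundy value = 58. Running XOR: 6 XOR 58 = 60
Nim pile: Grundy value = 25. Running XOR: 60 XOR 25 = 37
coin game: Grundy value = 48. Running XOR: 37 XOR 48 = 21
Kayles strip: Grundy value = 5. Running XOR: 21 XOR 5 = 16
octal game heap: Grundy value = 28. Running XOR: 16 XOR 28 = 12
The combined Grundy value is 12.

12


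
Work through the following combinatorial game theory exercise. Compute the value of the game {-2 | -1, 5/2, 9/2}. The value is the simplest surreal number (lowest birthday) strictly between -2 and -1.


Left options: {-2}, max = -2
Right options: {-1, 5/2, 9/2}, min = -1
All options are numbers and max(Left) < min(Right), so by the simplicity theorem the value is the simplest (earliest-born) number strictly between -2 and -1.
No integer lies strictly between -2 and -1, so the value is the dyadic rational m/2^k in the interval with the smallest k (then m odd); search k = 1, 2, ...:
Denominator 2: -3/2 lies strictly between -2 and -1 -- found.
The simplest number in the interval is -3/2.
Game value = -3/2

-3/2


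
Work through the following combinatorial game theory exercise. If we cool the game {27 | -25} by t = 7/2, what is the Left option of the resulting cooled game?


Original game: {27 | -25} (a switch {a | b} with a > b).
Cooling by t (for t below the temperature (a - b)/2 = 26) taxes each move by t: {a | b} cooled by t is {a - t | b + t}.
Cooling amount: t = 7/2
Cooled Left option: 27 - 7/2 = 47/2
Cooled Right option: -25 + 7/2 = -43/2
Cooled game: {47/2 | -43/2}
Left option = 47/2

47/2


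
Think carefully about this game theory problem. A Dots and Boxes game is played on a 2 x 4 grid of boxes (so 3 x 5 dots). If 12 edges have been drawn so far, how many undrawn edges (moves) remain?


Grid: 2 x 4 boxes, i.e. 3 rows and 5 columns of dots.
Horizontal edges: (rows + 1) * cols = 3 * 4 = 12
Vertical edges: rows * (cols + 1) = 2 * 5 = 10
Total edges: 12 + 10 = 22
Edges drawn: 12
Remaining: 22 - 12 = 10

10


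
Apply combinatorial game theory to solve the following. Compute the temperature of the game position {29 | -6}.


The game is {29 | -6}, a switch {a | b} with numbers a > b.
Cooling {a | b} by t gives {a - t | b + t}, which stops being hot when a - t = b + t, i.e. at t = (a - b)/2. So the temperature of a switch is (a - b)/2.
Temperature = (Left option - Right option) / 2
= (29 - (-6)) / 2
= 35 / 2
= 35/2

35/2


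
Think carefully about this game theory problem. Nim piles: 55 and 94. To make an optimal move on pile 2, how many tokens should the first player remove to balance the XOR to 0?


Piles: 55 and 94
Current XOR: 55 XOR 94 = 105 (non-zero, so this is an N-position).
To make the XOR zero, we need to find a move that balances the piles.
For pile 2 (size 94): target = 94 XOR 105 = 55
We reduce pile 2 from 94 to 55.
Tokens removed: 94 - 55 = 39
Verification: 55 XOR 55 = 0

39


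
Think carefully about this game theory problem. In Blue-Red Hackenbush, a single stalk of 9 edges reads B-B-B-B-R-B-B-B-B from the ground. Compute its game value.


Edges (from ground): B-B-B-B-R-B-B-B-B
By Berlekamp's sign-expansion rule, a Blue-Red Hackenbush stalk has the value of the surreal number whose sign sequence is the edge sequence with B -> + and R -> -.
Sign sequence: ++++-++++
Trace the sign expansion in the surreal number tree, starting from 0:
Edge 1: B (sign +) -> bounds (0, +inf), value = 1
Edge 2: B (sign +) -> bounds (1, +inf), value = 2
Edge 3: B (sign +) -> bounds (2, +inf), value = 3
Edge 4: B (sign +) -> bounds (3, +inf), value = 4
Edge 5: R (sign -) -> bounds (3, 4), value = 7/2
Edge 6: B (sign +) -> bounds (7/2, 4), value = 15/4
Edge 7: B (sign +) -> bounds (15/4, 4), value = 31/8
Edge 8: B (sign +) -> bounds (31/8, 4), value = 63/16
Edge 9: B (sign +) -> bounds (63/16, 4), value = 127/32
Game value = 127/32

127/32


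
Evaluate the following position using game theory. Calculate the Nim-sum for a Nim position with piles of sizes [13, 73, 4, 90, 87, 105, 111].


We need the XOR (exclusive or) of all pile sizes.
After XOR-ing pile 1 (size 13): 0 XOR 13 = 13
After XOR-ing pile 2 (size 73): 13 XOR 73 = 68
After XOR-ing pile 3 (size 4): 68 XOR 4 = 64
After XOR-ing pile 4 (size 90): 64 XOR 90 = 26
After XOR-ing pile 5 (size 87): 26 XOR 87 = 77
After XOR-ing pile 6 (size 105): 77 XOR 105 = 36
After XOR-ing pile 7 (size 111): 36 XOR 111 = 75
The Nim-value of this position is 75.

75


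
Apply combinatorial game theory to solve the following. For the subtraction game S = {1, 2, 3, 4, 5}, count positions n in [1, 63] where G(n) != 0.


Subtraction set S = {1, 2, 3, 4, 5}, so G(n) = n mod 6.
G(n) = 0 when n is a multiple of 6.
Multiples of 6 in [1, 63]: 10
N-positions (nonzero Grundy) = 63 - 10 = 53

53


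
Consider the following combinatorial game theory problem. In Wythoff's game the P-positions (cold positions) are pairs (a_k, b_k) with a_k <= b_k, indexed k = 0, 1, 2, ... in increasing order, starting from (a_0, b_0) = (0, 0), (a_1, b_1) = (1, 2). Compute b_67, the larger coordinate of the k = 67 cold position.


By Wythoff's theorem, a_k = floor(k * phi) and b_k = floor(k * phi^2) = a_k + k, where phi = (1 + sqrt(5))/2 is the golden ratio.
phi = (1 + sqrt(5))/2 = 1.618034
phi^2 = phi + 1 = 2.618034
k = 67
k * phi^2 = 67 * 2.618034 = 175.408277
b_67 = floor(k * phi^2) = 175 (check: a_67 + k = 108 + 67 = 175)

175


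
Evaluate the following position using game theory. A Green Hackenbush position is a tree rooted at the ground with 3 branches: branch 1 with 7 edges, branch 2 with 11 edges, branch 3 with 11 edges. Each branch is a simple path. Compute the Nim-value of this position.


The tree has 3 branches from the ground vertex.
In Green Hackenbush, the Nim-value of a simple path of length k is k.
Branch 1: length 7, Nim-value = 7
Branch 2: length 11, Nim-value = 11
Branch 3: length 11, Nim-value = 11
Total Nim-value = XOR of all branch values:
0 XOR 7 = 7
7 XOR 11 = 12
12 XOR 11 = 7
Nim-value of the tree = 7

7


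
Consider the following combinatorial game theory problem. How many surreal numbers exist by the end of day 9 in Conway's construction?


Day 0: {|} = 0 is born. Count = 1.
Day n: the number of surreal numbers born by day n is 2^(n+1) - 1.
By day 0: 2^1 - 1 = 1
By day 1: 2^2 - 1 = 3
By day 2: 2^3 - 1 = 7
By day 3: 2^4 - 1 = 15
By day 4: 2^5 - 1 = 31
By day 5: 2^6 - 1 = 63
By day 6: 2^7 - 1 = 127
By day 7: 2^8 - 1 = 255
By day 8: 2^9 - 1 = 511
By day 9: 2^10 - 1 = 1023
By day 9: 1023 surreal numbers.

1023


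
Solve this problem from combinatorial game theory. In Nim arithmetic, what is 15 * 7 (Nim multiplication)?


Nim multiplication is bilinear over XOR: (u XOR v) * w = (u*w) XOR (v*w).
So we split each operand into its bit components and XOR the pairwise Nim products.
15 = 1 + 2 + 4 + 8 (as XOR of powers of 2).
7 = 1 + 2 + 4 (as XOR of powers of 2).
Using the standard Nim-product table on single bits:
  2*2 = 3,   2*4 = 8,   2*8 = 12,
  4*4 = 6,   4*8 = 11,  8*8 = 13,
and  1*x = x (identity), k*l = l*k (commutative).
Pairwise Nim products:
  1 * 1 = 1
  1 * 2 = 2
  1 * 4 = 4
  2 * 1 = 2
  2 * 2 = 3
  2 * 4 = 8
  4 * 1 = 4
  4 * 2 = 8
  4 * 4 = 6
  8 * 1 = 8
  8 * 2 = 12
  8 * 4 = 11
XOR them: 1 XOR 2 XOR 4 XOR 2 XOR 3 XOR 8 XOR 4 XOR 8 XOR 6 XOR 8 XOR 12 XOR 11 = 11.
Result: 15 * 7 = 11 (in Nim).

11


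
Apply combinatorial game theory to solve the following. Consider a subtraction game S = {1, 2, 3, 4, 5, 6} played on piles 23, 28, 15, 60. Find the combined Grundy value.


Subtraction set: {1, 2, 3, 4, 5, 6}
For this subtraction set, G(n) = n mod 7 (period = max + 1 = 7).
Pile 1 (size 23): G(23) = 23 mod 7 = 2
Pile 2 (size 28): G(28) = 28 mod 7 = 0
Pile 3 (size 15): G(15) = 15 mod 7 = 1
Pile 4 (size 60): G(60) = 60 mod 7 = 4
Total Grundy value = XOR of all: 2 XOR 0 XOR 1 XOR 4 = 7

7


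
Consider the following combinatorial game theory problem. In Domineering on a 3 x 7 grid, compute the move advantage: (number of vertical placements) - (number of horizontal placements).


Board is 3 x 7 (rows x cols).
Left (vertical) placements: (rows-1) * cols = 2 * 7 = 14
Right (horizontal) placements: rows * (cols-1) = 3 * 6 = 18
Advantage = Left - Right = 14 - 18 = -4

-4


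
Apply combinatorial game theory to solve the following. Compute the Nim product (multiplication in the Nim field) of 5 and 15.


Nim multiplication is bilinear over XOR: (u XOR v) * w = (u*w) XOR (v*w).
So we split each operand into its bit components and XOR the pairwise Nim products.
5 = 1 + 4 (as XOR of powers of 2).
15 = 1 + 2 + 4 + 8 (as XOR of powers of 2).
Using the standard Nim-product table on single bits:
  2*2 = 3,   2*4 = 8,   2*8 = 12,
  4*4 = 6,   4*8 = 11,  8*8 = 13,
and  1*x = x (identity), k*l = l*k (commutative).
Pairwise Nim products:
  1 * 1 = 1
  1 * 2 = 2
  1 * 4 = 4
  1 * 8 = 8
  4 * 1 = 4
  4 * 2 = 8
  4 * 4 = 6
  4 * 8 = 11
XOR them: 1 XOR 2 XOR 4 XOR 8 XOR 4 XOR 8 XOR 6 XOR 11 = 14.
Result: 5 * 15 = 14 (in Nim).

14


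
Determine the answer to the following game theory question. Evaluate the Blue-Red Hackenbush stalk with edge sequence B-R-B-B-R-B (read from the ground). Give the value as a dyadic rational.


Edges (from ground): B-R-B-B-R-B
By Berlekamp's sign-expansion rule, a Blue-Red Hackenbush stalk has the value of the surreal number whose sign sequence is the edge sequence with B -> + and R -> -.
Sign sequence: +-++-+
Trace the sign expansion in the surreal number tree, starting from 0:
Edge 1: B (sign +) -> bounds (0, +inf), value = 1
Edge 2: R (sign -) -> bounds (0, 1), value = 1/2
Edge 3: B (sign +) -> bounds (1/2, 1), value = 3/4
Edge 4: B (sign +) -> bounds (3/4, 1), value = 7/8
Edge 5: R (sign -) -> bounds (3/4, 7/8), value = 13/16
Edge 6: B (sign +) -> bounds (13/16, 7/8), value = 27/32
Game value = 27/32

27/32


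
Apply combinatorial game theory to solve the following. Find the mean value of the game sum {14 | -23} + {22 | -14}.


G1 = {14 | -23}, G2 = {22 | -14}
Each is a switch {a | b} with numbers a > b; its mean value is (a + b)/2, and mean value is additive over game sums: m(G1 + G2) = m(G1) + m(G2).
Mean of G1 = (14 + (-23))/2 = -9/2 = -9/2
Mean of G2 = (22 + (-14))/2 = 8/2 = 4
Mean of G1 + G2 = -9/2 + 4 = -1/2

-1/2


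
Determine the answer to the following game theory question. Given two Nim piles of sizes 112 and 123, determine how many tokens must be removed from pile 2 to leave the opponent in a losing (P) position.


Piles: 112 and 123
Current XOR: 112 XOR 123 = 11 (non-zero, so this is an N-position).
To make the XOR zero, we need to find a move that balances the piles.
For pile 2 (size 123): target = 123 XOR 11 = 112
We reduce pile 2 from 123 to 112.
Tokens removed: 123 - 112 = 11
Verification: 112 XOR 112 = 0

11


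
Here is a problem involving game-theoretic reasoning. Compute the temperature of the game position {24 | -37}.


The game is {24 | -37}, a switch {a | b} with numbers a > b.
Cooling {a | b} by t gives {a - t | b + t}, which stops being hot when a - t = b + t, i.e. at t = (a - b)/2. So the temperature of a switch is (a - b)/2.
Temperature = (Left option - Right option) / 2
= (24 - (-37)) / 2
= 61 / 2
= 61/2

61/2


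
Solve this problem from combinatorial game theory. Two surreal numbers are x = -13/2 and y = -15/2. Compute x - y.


x = -13/2, y = -15/2
Converting to common denominator: 2
x = -13/2, y = -15/2
x - y = -13/2 - -15/2 = 1

1


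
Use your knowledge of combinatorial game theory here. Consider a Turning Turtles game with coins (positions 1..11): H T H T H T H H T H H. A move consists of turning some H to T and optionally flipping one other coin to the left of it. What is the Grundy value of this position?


Coins: H T H T H T H H T H H
Key fact: a single head at position k behaves exactly like a Nim heap of size k (turning it to T and optionally flipping a coin at j < k corresponds to moving the heap from k to j, or to 0), and heads combine as a disjunctive sum (two heads at the same place would cancel, matching j XOR j = 0). So the Nim-value is the XOR of the 1-indexed positions of the heads.
Face-up positions (1-indexed): [1, 3, 5, 7, 8, 10, 11]
XOR 0 with 1: 0 XOR 1 = 1
XOR 1 with 3: 1 XOR 3 = 2
XOR 2 with 5: 2 XOR 5 = 7
XOR 7 with 7: 7 XOR 7 = 0
XOR 0 with 8: 0 XOR 8 = 8
XOR 8 with 10: 8 XOR 10 = 2
XOR 2 with 11: 2 XOR 11 = 9
Nim-value = 9

9


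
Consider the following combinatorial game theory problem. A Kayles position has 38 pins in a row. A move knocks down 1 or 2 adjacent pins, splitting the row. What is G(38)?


Kayles: a move removes 1 or 2 adjacent pins from a contiguous row.
Removing pins from a row of k leaves two independent rows (a, b) with a + b = k - 1 (one pin) or a + b = k - 2 (two pins); an end removal gives a = 0.
By Sprague-Grundy, G(k) = mex{ G(a) XOR G(b) } over all these splits. G(0) = 0.
G(1): splits (0,0):0^0=0 -> mex({0}) = 1
G(2): splits (0,1):0^1=1 (0,0):0^0=0 -> mex({0, 1}) = 2
G(3): splits (0,2):0^2=2 (1,1):1^1=0 (0,1):0^1=1 -> mex({0, 1, 2}) = 3
G(4): splits (0,3):0^3=3 (1,2):1^2=3 (0,2):0^2=2 (1,1):1^1=0 -> mex({0, 2, 3}) = 1
G(5): splits (0,4):0^1=1 (1,3):1^3=2 (2,2):2^2=0 (0,3):0^3=3 (1,2):1^2=3 -> mex({0, 1, 2, 3}) = 4
G(6) = mex({0, 1, 2, 4}) = 3
G(7) = mex({0, 1, 3, 4, 5}) = 2
G(8) = mex({0, 2, 3, 5, 6}) = 1
G(9) = mex({0, 1, 2, 3, 6, 7}) = 4
G(10) = mex({0, 1, 3, 4, 5, 7}) = 2
G(11) = mex({0, 1, 2, 3, 4, 5}) = 6
G(12) = mex({0, 1, 2, 3, 5, 6, 7}) = 4
G(13) = mex({0, 2, 3, 4, 6, 7}) = 1
G(14) = mex({0, 1, 4, 5, 6, 7}) = 2
G(15) = mex({0, 1, 2, 3, 4, 5, 6}) = 7
G(16) = mex({0, 2, 3, 5, 6, 7}) = 1
G(17) = mex({0, 1, 2, 3, 5, 6, 7}) = 4
G(18) = mex({0, 1, 2, 4, 5, 6}) = 3
G(19) = mex({0, 1, 3, 4, 5, 7}) = 2
G(20) = mex({0, 2, 3, 4, 5, 6, 7}) = 1
G(21) = mex({0, 1, 2, 3, 5, 6, 7}) = 4
G(22) = mex({0, 1, 2, 3, 4, 5, 7}) = 6
G(23) = mex({0, 1, 2, 3, 4, 5, 6}) = 7
G(24) = mex({0, 1, 2, 3, 5, 6, 7}) = 4
G(25) = mex({0, 2, 3, 4, 6, 7}) = 1
G(26) = mex({0, 1, 3, 4, 5, 6, 7}) = 2
G(27) = mex({0, 1, 2, 3, 4, 5, 6, 7}) = 8
G(28) = mex({0, 1, 2, 3, 4, 6, 7, 8}) = 5
G(29) = mex({0, 1, 2, 3, 5, 6, 7, 8, 9}) = 4
G(30) = mex({0, 1, 2, 3, 4, 5, 6, 9, 10}) = 7
G(31) = mex({0, 1, 3, 4, 5, 7, 10, 11}) = 2
G(32) = mex({0, 2, 3, 4, 5, 6, 7, 9, 11}) = 1
G(33) = mex({0, 1, 2, 3, 4, 5, 6, 7, 9, 12}) = 8
G(34) = mex({0, 1, 2, 3, 4, 5, 7, 8, 11, 12}) = 6
G(35) = mex({0, 1, 2, 3, 4, 5, 6, 8, 9, 10, 11}) = 7
G(36) = mex({0, 1, 2, 3, 5, 6, 7, 9, 10}) = 4
G(37) = mex({0, 2, 3, 4, 6, 7, 9, 10, 11, 12}) = 1
G(38) = mex({0, 1, 3, 4, 5, 6, 7, 9, 10, 11, 12}) = 2
Therefore G(38) = 2.

2


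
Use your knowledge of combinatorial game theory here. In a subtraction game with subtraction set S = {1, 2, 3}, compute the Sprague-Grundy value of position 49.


The subtraction set is S = {1, 2, 3}.
G(k) = mex{ G(k - s) : s in S, s <= k }. We compute iteratively: G(0) = 0.
G(1) = mex({0}) = 1
G(2) = mex({0, 1}) = 2
G(3) = mex({0, 1, 2}) = 3
G(4) = mex({1, 2, 3}) = 0
G(5) = mex({0, 2, 3}) = 1
G(6) = mex({0, 1, 3}) = 2
Observe that G(4)..G(6) = 0, 1, 2 repeats G(0)..G(2) = 0, 1, 2.
For k >= max(S) = 3, G(k) is determined by the previous 3 values G(k-3)..G(k-1); a window of 3 consecutive values has recurred shifted by 4, so by induction G(k + 4) = G(k) for all k >= 0: the sequence is periodic from the start with period 4.
One period: G(0..3) = 0, 1, 2, 3.
49 mod 4 = 1, so G(49) = G(1) = 1.

1


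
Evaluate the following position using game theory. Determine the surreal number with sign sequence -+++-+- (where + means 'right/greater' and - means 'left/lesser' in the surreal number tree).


Sign expansion: -+++-+-
Rule: track bounds (lo, hi), initially (-inf, +inf). On '+', the current value becomes lo and we move to the simplest number in (value, hi): value + 1 if hi = +inf, otherwise the midpoint (value + hi)/2. On '-', the current value becomes hi and we move to value - 1 if lo = -inf, otherwise the midpoint (lo + value)/2.
Start at 0.
Step 1: sign = -, move left. Bounds: (-inf, 0). Value = -1
Step 2: sign = +, move right. Bounds: (-1, 0). Value = -1/2
Step 3: sign = +, move right. Bounds: (-1/2, 0). Value = -1/4
Step 4: sign = +, move right. Bounds: (-1/4, 0). Value = -1/8
Step 5: sign = -, move left. Bounds: (-1/4, -1/8). Value = -3/16
Step 6: sign = +, move right. Bounds: (-3/16, -1/8). Value = -5/32
Step 7: sign = -, move left. Bounds: (-3/16, -5/32). Value = -11/64
The surreal number with sign expansion -+++-+- is -11/64.

-11/64


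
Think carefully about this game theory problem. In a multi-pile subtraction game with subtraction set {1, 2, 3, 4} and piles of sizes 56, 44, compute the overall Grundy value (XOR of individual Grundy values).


Subtraction set: {1, 2, 3, 4}
For this subtraction set, G(n) = n mod 5 (period = max + 1 = 5).
Pile 1 (size 56): G(56) = 56 mod 5 = 1
Pile 2 (size 44): G(44) = 44 mod 5 = 4
Total Grundy value = XOR of all: 1 XOR 4 = 5

5


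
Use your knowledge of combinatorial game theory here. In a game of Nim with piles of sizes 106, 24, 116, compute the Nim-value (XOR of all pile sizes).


We need the XOR (exclusive or) of all pile sizes.
After XOR-ing pile 1 (size 106): 0 XOR 106 = 106
After XOR-ing pile 2 (size 24): 106 XOR 24 = 114
After XOR-ing pile 3 (size 116): 114 XOR 116 = 6
The Nim-value of this position is 6.

6


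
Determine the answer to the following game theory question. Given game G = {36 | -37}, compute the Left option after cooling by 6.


Original game: {36 | -37} (a switch {a | b} with a > b).
Cooling by t (for t below the temperature (a - b)/2 = 73/2) taxes each move by t: {a | b} cooled by t is {a - t | b + t}.
Cooling amount: t = 6
Cooled Left option: 36 - 6 = 30
Cooled Right option: -37 + 6 = -31
Cooled game: {30 | -31}
Left option = 30

30


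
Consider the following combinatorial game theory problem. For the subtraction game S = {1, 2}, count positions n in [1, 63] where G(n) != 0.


Subtraction set S = {1, 2}, so G(n) = n mod 3.
G(n) = 0 when n is a multiple of 3.
Multiples of 3 in [1, 63]: 21
N-positions (nonzero Grundy) = 63 - 21 = 42

42


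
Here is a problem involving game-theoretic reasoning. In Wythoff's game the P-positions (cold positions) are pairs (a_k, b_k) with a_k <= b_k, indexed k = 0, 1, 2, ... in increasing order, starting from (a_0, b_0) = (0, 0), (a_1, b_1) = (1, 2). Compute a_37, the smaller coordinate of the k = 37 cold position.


By Wythoff's theorem, a_k = floor(k * phi) and b_k = floor(k * phi^2) = a_k + k, where phi = (1 + sqrt(5))/2 is the golden ratio.
phi = (1 + sqrt(5))/2 = 1.618034
k = 37
k * phi = 37 * 1.618034 = 59.867258
a_37 = floor(k * phi) = 59

59


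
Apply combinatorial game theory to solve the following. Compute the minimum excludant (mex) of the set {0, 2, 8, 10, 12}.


Set = {0, 2, 8, 10, 12}
0 is in the set.
1 is NOT in the set. This is the mex.
mex = 1

1


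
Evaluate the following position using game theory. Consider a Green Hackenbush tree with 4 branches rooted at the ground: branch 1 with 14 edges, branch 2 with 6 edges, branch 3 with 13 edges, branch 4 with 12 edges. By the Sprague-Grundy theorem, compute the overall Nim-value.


The tree has 4 branches from the ground vertex.
In Green Hackenbush, the Nim-value of a simple path of length k is k.
Branch 1: length 14, Nim-value = 14
Branch 2: length 6, Nim-value = 6
Branch 3: length 13, Nim-value = 13
Branch 4: length 12, Nim-value = 12
Total Nim-value = XOR of all branch values:
0 XOR 14 = 14
14 XOR 6 = 8
8 XOR 13 = 5
5 XOR 12 = 9
Nim-value of the tree = 9

9


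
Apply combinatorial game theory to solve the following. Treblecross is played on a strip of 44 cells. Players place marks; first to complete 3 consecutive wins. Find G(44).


Treblecross: place X on empty cells; 3-in-a-row wins.
Playing within two cells of an existing X lets the opponent win at once, so sensible play treats the cells i-2..i+2 around each X as dead. The player left with no safe cell loses, so this is a normal-play take-away game on strips of safe cells.
Placing X at cell i (0-indexed) of a strip of k safe cells leaves independent strips of sizes max(0, i-2) and max(0, k-i-3). Hence G(k) = mex{ G(max(0,i-2)) XOR G(max(0,k-i-3)) : 0 <= i < k }, with G(0) = 0.
G(1): splits (0,0):0^0=0 -> mex({0}) = 1
G(2): splits (0,0):0^0=0 -> mex({0}) = 1
G(3): splits (0,0):0^0=0 -> mex({0}) = 1
G(4): splits (0,1):0^1=1 (0,0):0^0=0 -> mex({0, 1}) = 2
G(5): splits (0,2):0^1=1 (0,1):0^1=1 (0,0):0^0=0 -> mex({0, 1}) = 2
G(6) = mex({1}) = 0
G(7) = mex({0, 1, 2}) = 3
G(8) = mex({0, 1, 2}) = 3
G(9) = mex({0, 2}) = 1
G(10) = mex({0, 2, 3}) = 1
G(11) = mex({0, 3}) = 1
G(12) = mex({1, 3}) = 0
G(13) = mex({0, 1, 2, 3}) = 4
G(14) = mex({0, 1, 2}) = 3
G(15) = mex({0, 1, 2}) = 3
G(16) = mex({0, 1, 2, 4}) = 3
G(17) = mex({0, 1, 3, 4}) = 2
G(18) = mex({0, 1, 3, 4}) = 2
G(19) = mex({0, 1, 3, 5}) = 2
G(20) = mex({0, 1, 2, 3, 5}) = 4
G(21) = mex({0, 1, 2, 3, 5}) = 4
G(22) = mex({1, 2, 6}) = 0
G(23) = mex({0, 1, 2, 3, 4, 6}) = 5
G(24) = mex({0, 1, 2, 3, 4}) = 5
G(25) = mex({0, 1, 3, 4, 7}) = 2
G(26) = mex({0, 1, 3, 4, 5, 7}) = 2
G(27) = mex({0, 1, 3, 5}) = 2
G(28) = mex({0, 1, 2, 5}) = 3
G(29) = mex({0, 1, 2, 4, 5, 6}) = 3
G(30) = mex({1, 2, 4, 6}) = 0
G(31) = mex({0, 1, 2, 3, 4, 6}) = 5
G(32) = mex({1, 2, 3, 4, 7}) = 0
G(33) = mex({0, 3, 7}) = 1
G(34) = mex({0, 2, 3, 5, 7}) = 1
G(35) = mex({0, 2, 3, 5, 6}) = 1
G(36) = mex({0, 1, 2, 5, 6}) = 3
G(37) = mex({0, 1, 2, 4, 5, 6}) = 3
G(38) = mex({0, 1, 2, 4}) = 3
G(39) = mex({0, 1, 2, 3, 4, 7}) = 5
G(40) = mex({0, 1, 2, 3, 4, 5, 7}) = 6
G(41) = mex({0, 1, 2, 3, 5, 7}) = 4
G(42) = mex({0, 1, 2, 3, 5, 6, 7}) = 4
G(43) = mex({0, 2, 3, 5, 6}) = 1
G(44) = mex({1, 2, 3, 4, 5, 6}) = 0
Therefore G(44) = 0.

0


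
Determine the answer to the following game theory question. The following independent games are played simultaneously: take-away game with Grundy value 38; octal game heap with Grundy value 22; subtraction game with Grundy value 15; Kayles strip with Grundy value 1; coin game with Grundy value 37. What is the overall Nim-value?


By the Sprague-Grundy theorem, the Grundy value of a sum of games is the XOR of individual Grundy values.
take-away game: Grundy value = 38. Running XOR: 0 XOR 38 = 38
octal game heap: Grundy value = 22. Running XOR: 38 XOR 22 = 48
subtraction game: Grundy value = 15. Running XOR: 48 XOR 15 = 63
Kayles strip: Grundy value = 1. Running XOR: 63 XOR 1 = 62
coin game: Grundy value = 37. Running XOR: 62 XOR 37 = 27
The combined Grundy value is 27.

27


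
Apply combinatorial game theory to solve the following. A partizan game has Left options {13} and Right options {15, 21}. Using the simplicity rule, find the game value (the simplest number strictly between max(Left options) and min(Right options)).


Left options: {13}, max = 13
Right options: {15, 21}, min = 15
All options are numbers and max(Left) < min(Right), so by the simplicity theorem the value is the simplest (earliest-born) number strictly between 13 and 15.
The only integer strictly between 13 and 15 is 14.
No non-integer in the interval can be simpler: if x is a non-integer in the interval, then floor(x) or ceil(x) also lies in the interval (the interval contains an integer), and both are proper prefixes of x's sign expansion, i.e. born earlier. So the game value is 14.
Game value = 14

14


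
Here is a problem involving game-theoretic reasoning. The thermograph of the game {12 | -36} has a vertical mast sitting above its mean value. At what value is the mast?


Game = {12 | -36}, a switch {a | b} with numbers a > b.
Its thermograph has left wall a - t and right wall b + t, which meet at t = (a - b)/2, where both equal (a + b)/2. So the mast (mean value) is at (a + b)/2.
Mean = (12 + (-36))/2 = -24/2 = -12

-12


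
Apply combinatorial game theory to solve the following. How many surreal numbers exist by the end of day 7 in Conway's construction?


Day 0: {|} = 0 is born. Count = 1.
Day n: the number of surreal numbers born by day n is 2^(n+1) - 1.
By day 0: 2^1 - 1 = 1
By day 1: 2^2 - 1 = 3
By day 2: 2^3 - 1 = 7
By day 3: 2^4 - 1 = 15
By day 4: 2^5 - 1 = 31
By day 5: 2^6 - 1 = 63
By day 6: 2^7 - 1 = 127
By day 7: 2^8 - 1 = 255
By day 7: 255 surreal numbers.

255


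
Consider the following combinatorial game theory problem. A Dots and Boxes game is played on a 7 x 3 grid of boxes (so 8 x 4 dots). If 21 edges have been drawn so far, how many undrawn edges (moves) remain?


Grid: 7 x 3 boxes, i.e. 8 rows and 4 columns of dots.
Horizontal edges: (rows + 1) * cols = 8 * 3 = 24
Vertical edges: rows * (cols + 1) = 7 * 4 = 28
Total edges: 24 + 28 = 52
Edges drawn: 21
Remaining: 52 - 21 = 31

31


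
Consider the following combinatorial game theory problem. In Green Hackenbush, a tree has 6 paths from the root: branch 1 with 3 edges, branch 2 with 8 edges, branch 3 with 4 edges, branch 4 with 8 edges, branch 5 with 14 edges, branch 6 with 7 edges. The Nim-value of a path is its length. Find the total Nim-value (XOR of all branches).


The tree has 6 branches from the ground vertex.
In Green Hackenbush, the Nim-value of a simple path of length k is k.
Branch 1: length 3, Nim-value = 3
Branch 2: length 8, Nim-value = 8
Branch 3: length 4, Nim-value = 4
Branch 4: length 8, Nim-value = 8
Branch 5: length 14, Nim-value = 14
Branch 6: length 7, Nim-value = 7
Total Nim-value = XOR of all branch values:
0 XOR 3 = 3
3 XOR 8 = 11
11 XOR 4 = 15
15 XOR 8 = 7
7 XOR 14 = 9
9 XOR 7 = 14
Nim-value of the tree = 14

14


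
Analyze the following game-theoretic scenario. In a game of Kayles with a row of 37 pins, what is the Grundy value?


Kayles: a move removes 1 or 2 adjacent pins from a contiguous row.
Removing pins from a row of k leaves two independent rows (a, b) with a + b = k - 1 (one pin) or a + b = k - 2 (two pins); an end removal gives a = 0.
By Sprague-Grundy, G(k) = mex{ G(a) XOR G(b) } over all these splits. G(0) = 0.
G(1): splits (0,0):0^0=0 -> mex({0}) = 1
G(2): splits (0,1):0^1=1 (0,0):0^0=0 -> mex({0, 1}) = 2
G(3): splits (0,2):0^2=2 (1,1):1^1=0 (0,1):0^1=1 -> mex({0, 1, 2}) = 3
G(4): splits (0,3):0^3=3 (1,2):1^2=3 (0,2):0^2=2 (1,1):1^1=0 -> mex({0, 2, 3}) = 1
G(5): splits (0,4):0^1=1 (1,3):1^3=2 (2,2):2^2=0 (0,3):0^3=3 (1,2):1^2=3 -> mex({0, 1, 2, 3}) = 4
G(6) = mex({0, 1, 2, 4}) = 3
G(7) = mex({0, 1, 3, 4, 5}) = 2
G(8) = mex({0, 2, 3, 5, 6}) = 1
G(9) = mex({0, 1, 2, 3, 6, 7}) = 4
G(10) = mex({0, 1, 3, 4, 5, 7}) = 2
G(11) = mex({0, 1, 2, 3, 4, 5}) = 6
G(12) = mex({0, 1, 2, 3, 5, 6, 7}) = 4
G(13) = mex({0, 2, 3, 4, 6, 7}) = 1
G(14) = mex({0, 1, 4, 5, 6, 7}) = 2
G(15) = mex({0, 1, 2, 3, 4, 5, 6}) = 7
G(16) = mex({0, 2, 3, 5, 6, 7}) = 1
G(17) = mex({0, 1, 2, 3, 5, 6, 7}) = 4
G(18) = mex({0, 1, 2, 4, 5, 6}) = 3
G(19) = mex({0, 1, 3, 4, 5, 7}) = 2
G(20) = mex({0, 2, 3, 4, 5, 6, 7}) = 1
G(21) = mex({0, 1, 2, 3, 5, 6, 7}) = 4
G(22) = mex({0, 1, 2, 3, 4, 5, 7}) = 6
G(23) = mex({0, 1, 2, 3, 4, 5, 6}) = 7
G(24) = mex({0, 1, 2, 3, 5, 6, 7}) = 4
G(25) = mex({0, 2, 3, 4, 6, 7}) = 1
G(26) = mex({0, 1, 3, 4, 5, 6, 7}) = 2
G(27) = mex({0, 1, 2, 3, 4, 5, 6, 7}) = 8
G(28) = mex({0, 1, 2, 3, 4, 6, 7, 8}) = 5
G(29) = mex({0, 1, 2, 3, 5, 6, 7, 8, 9}) = 4
G(30) = mex({0, 1, 2, 3, 4, 5, 6, 9, 10}) = 7
G(31) = mex({0, 1, 3, 4, 5, 7, 10, 11}) = 2
G(32) = mex({0, 2, 3, 4, 5, 6, 7, 9, 11}) = 1
G(33) = mex({0, 1, 2, 3, 4, 5, 6, 7, 9, 12}) = 8
G(34) = mex({0, 1, 2, 3, 4, 5, 7, 8, 11, 12}) = 6
G(35) = mex({0, 1, 2, 3, 4, 5, 6, 8, 9, 10, 11}) = 7
G(36) = mex({0, 1, 2, 3, 5, 6, 7, 9, 10}) = 4
G(37) = mex({0, 2, 3, 4, 6, 7, 9, 10, 11, 12}) = 1
Therefore G(37) = 1.

1


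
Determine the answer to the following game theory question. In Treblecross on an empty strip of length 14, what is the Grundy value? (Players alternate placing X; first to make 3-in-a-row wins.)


Treblecross: place X on empty cells; 3-in-a-row wins.
Playing within two cells of an existing X lets the opponent win at once, so sensible play treats the cells i-2..i+2 around each X as dead. The player left with no safe cell loses, so this is a normal-play take-away game on strips of safe cells.
Placing X at cell i (0-indexed) of a strip of k safe cells leaves independent strips of sizes max(0, i-2) and max(0, k-i-3). Hence G(k) = mex{ G(max(0,i-2)) XOR G(max(0,k-i-3)) : 0 <= i < k }, with G(0) = 0.
G(1): splits (0,0):0^0=0 -> mex({0}) = 1
G(2): splits (0,0):0^0=0 -> mex({0}) = 1
G(3): splits (0,0):0^0=0 -> mex({0}) = 1
G(4): splits (0,1):0^1=1 (0,0):0^0=0 -> mex({0, 1}) = 2
G(5): splits (0,2):0^1=1 (0,1):0^1=1 (0,0):0^0=0 -> mex({0, 1}) = 2
G(6) = mex({1}) = 0
G(7) = mex({0, 1, 2}) = 3
G(8) = mex({0, 1, 2}) = 3
G(9) = mex({0, 2}) = 1
G(10) = mex({0, 2, 3}) = 1
G(11) = mex({0, 3}) = 1
G(12) = mex({1, 3}) = 0
G(13) = mex({0, 1, 2, 3}) = 4
G(14) = mex({0, 1, 2}) = 3
Therefore G(14) = 3.

3


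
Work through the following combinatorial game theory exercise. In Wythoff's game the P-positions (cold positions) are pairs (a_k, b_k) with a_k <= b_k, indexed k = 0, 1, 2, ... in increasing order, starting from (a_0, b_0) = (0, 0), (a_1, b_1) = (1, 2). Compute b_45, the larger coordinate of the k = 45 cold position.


By Wythoff's theorem, a_k = floor(k * phi) and b_k = floor(k * phi^2) = a_k + k, where phi = (1 + sqrt(5))/2 is the golden ratio.
phi = (1 + sqrt(5))/2 = 1.618034
phi^2 = phi + 1 = 2.618034
k = 45
k * phi^2 = 45 * 2.618034 = 117.811529
b_45 = floor(k * phi^2) = 117 (check: a_45 + k = 72 + 45 = 117)

117


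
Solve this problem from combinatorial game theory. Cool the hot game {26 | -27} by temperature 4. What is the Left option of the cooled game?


Original game: {26 | -27} (a switch {a | b} with a > b).
Cooling by t (for t below the temperature (a - b)/2 = 53/2) taxes each move by t: {a | b} cooled by t is {a - t | b + t}.
Cooling amount: t = 4
Cooled Left option: 26 - 4 = 22
Cooled Right option: -27 + 4 = -23
Cooled game: {22 | -23}
Left option = 22

22


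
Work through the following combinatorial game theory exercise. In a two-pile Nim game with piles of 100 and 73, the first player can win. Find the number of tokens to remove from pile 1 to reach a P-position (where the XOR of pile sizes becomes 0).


Piles: 100 and 73
Current XOR: 100 XOR 73 = 45 (non-zero, so this is an N-position).
To make the XOR zero, we need to find a move that balances the piles.
For pile 1 (size 100): target = 100 XOR 45 = 73
We reduce pile 1 from 100 to 73.
Tokens removed: 100 - 73 = 27
Verification: 73 XOR 73 = 0

27


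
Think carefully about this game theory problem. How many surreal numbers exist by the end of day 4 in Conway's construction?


Day 0: {|} = 0 is born. Count = 1.
Day n: the number of surreal numbers born by day n is 2^(n+1) - 1.
By day 0: 2^1 - 1 = 1
By day 1: 2^2 - 1 = 3
By day 2: 2^3 - 1 = 7
By day 3: 2^4 - 1 = 15
By day 4: 2^5 - 1 = 31
By day 4: 31 surreal numbers.

31


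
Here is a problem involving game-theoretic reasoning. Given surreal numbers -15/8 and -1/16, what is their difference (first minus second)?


x = -15/8, y = -1/16
Converting to common denominator: 16
x = -30/16, y = -1/16
x - y = -15/8 - -1/16 = -29/16

-29/16


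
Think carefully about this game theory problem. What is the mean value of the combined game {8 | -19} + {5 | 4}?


G1 = {8 | -19}, G2 = {5 | 4}
Each is a switch {a | b} with numbers a > b; its mean value is (a + b)/2, and mean value is additive over game sums: m(G1 + G2) = m(G1) + m(G2).
Mean of G1 = (8 + (-19))/2 = -11/2 = -11/2
Mean of G2 = (5 + (4))/2 = 9/2 = 9/2
Mean of G1 + G2 = -11/2 + 9/2 = -1

-1


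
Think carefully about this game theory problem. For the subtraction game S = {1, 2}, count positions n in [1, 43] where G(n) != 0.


Subtraction set S = {1, 2}, so G(n) = n mod 3.
G(n) = 0 when n is a multiple of 3.
Multiples of 3 in [1, 43]: 14
N-positions (nonzero Grundy) = 43 - 14 = 29

29


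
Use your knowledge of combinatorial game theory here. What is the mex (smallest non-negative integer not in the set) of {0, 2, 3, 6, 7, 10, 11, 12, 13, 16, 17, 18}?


Set = {0, 2, 3, 6, 7, 10, 11, 12, 13, 16, 17, 18}
0 is in the set.
1 is NOT in the set. This is the mex.
mex = 1

1


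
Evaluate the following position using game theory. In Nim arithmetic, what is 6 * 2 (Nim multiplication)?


Nim multiplication is bilinear over XOR: (u XOR v) * w = (u*w) XOR (v*w).
So we split each operand into its bit components and XOR the pairwise Nim products.
6 = 2 + 4 (as XOR of powers of 2).
2 = 2 (as XOR of powers of 2).
Using the standard Nim-product table on single bits:
  2*2 = 3,   2*4 = 8,   2*8 = 12,
  4*4 = 6,   4*8 = 11,  8*8 = 13,
and  1*x = x (identity), k*l = l*k (commutative).
Pairwise Nim products:
  2 * 2 = 3
  4 * 2 = 8
XOR them: 3 XOR 8 = 11.
Result: 6 * 2 = 11 (in Nim).

11


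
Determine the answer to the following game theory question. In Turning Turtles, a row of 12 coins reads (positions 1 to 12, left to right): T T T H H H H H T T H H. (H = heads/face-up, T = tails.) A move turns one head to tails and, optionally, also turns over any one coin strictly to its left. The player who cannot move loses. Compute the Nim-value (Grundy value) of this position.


Coins: T T T H H H H H T T H H
Key fact: a single head at position k behaves exactly like a Nim heap of size k (turning it to T and optionally flipping a coin at j < k corresponds to moving the heap from k to j, or to 0), and heads combine as a disjunctive sum (two heads at the same place would cancel, matching j XOR j = 0). So the Nim-value is the XOR of the 1-indexed positions of the heads.
Face-up positions (1-indexed): [4, 5, 6, 7, 8, 11, 12]
XOR 0 with 4: 0 XOR 4 = 4
XOR 4 with 5: 4 XOR 5 = 1
XOR 1 with 6: 1 XOR 6 = 7
XOR 7 with 7: 7 XOR 7 = 0
XOR 0 with 8: 0 XOR 8 = 8
XOR 8 with 11: 8 XOR 11 = 3
XOR 3 with 12: 3 XOR 12 = 15
Nim-value = 15

15


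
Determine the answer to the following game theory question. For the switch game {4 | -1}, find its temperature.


The game is {4 | -1}, a switch {a | b} with numbers a > b.
Cooling {a | b} by t gives {a - t | b + t}, which stops being hot when a - t = b + t, i.e. at t = (a - b)/2. So the temperature of a switch is (a - b)/2.
Temperature = (Left option - Right option) / 2
= (4 - (-1)) / 2
= 5 / 2
= 5/2

5/2


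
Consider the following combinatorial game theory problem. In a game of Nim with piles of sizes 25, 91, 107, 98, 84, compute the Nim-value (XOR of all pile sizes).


We need the XOR (exclusive or) of all pile sizes.
After XOR-ing pile 1 (size 25): 0 XOR 25 = 25
After XOR-ing pile 2 (size 91): 25 XOR 91 = 66
After XOR-ing pile 3 (size 107): 66 XOR 107 = 41
After XOR-ing pile 4 (size 98): 41 XOR 98 = 75
After XOR-ing pile 5 (size 84): 75 XOR 84 = 31
The Nim-value of this position is 31.

31


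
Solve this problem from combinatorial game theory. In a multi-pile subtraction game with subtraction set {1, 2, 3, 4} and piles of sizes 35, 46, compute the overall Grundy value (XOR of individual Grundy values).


Subtraction set: {1, 2, 3, 4}
For this subtraction set, G(n) = n mod 5 (period = max + 1 = 5).
Pile 1 (size 35): G(35) = 35 mod 5 = 0
Pile 2 (size 46): G(46) = 46 mod 5 = 1
Total Grundy value = XOR of all: 0 XOR 1 = 1

1


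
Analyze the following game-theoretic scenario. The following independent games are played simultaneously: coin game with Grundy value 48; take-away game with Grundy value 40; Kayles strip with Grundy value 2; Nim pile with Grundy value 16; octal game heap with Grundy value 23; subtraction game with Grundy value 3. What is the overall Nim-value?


By the Sprague-Grundy theorem, the Grundy value of a sum of games is the XOR of individual Grundy values.
coin game: Grundy value = 48. Running XOR: 0 XOR 48 = 48
take-away game: Grundy value = 40. Running XOR: 48 XOR 40 = 24
Kayles strip: Grundy value = 2. Running XOR: 24 XOR 2 = 26
Nim pile: Grundy value = 16. Running XOR: 26 XOR 16 = 10
octal game heap: Grundy value = 23. Running XOR: 10 XOR 23 = 29
subtraction game: Grundy value = 3. Running XOR: 29 XOR 3 = 30
The combined Grundy value is 30.

30
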